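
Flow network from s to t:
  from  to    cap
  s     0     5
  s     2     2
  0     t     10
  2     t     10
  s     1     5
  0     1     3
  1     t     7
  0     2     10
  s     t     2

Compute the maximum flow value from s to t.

Augment s->t: bottleneck 2. Total 2.
Augment s->0->t: bottleneck 5. Total 7.
Augment s->1->t: bottleneck 5. Total 12.
Augment s->2->t: bottleneck 2. Total 14.
No augmenting path remains in the residual graph.

14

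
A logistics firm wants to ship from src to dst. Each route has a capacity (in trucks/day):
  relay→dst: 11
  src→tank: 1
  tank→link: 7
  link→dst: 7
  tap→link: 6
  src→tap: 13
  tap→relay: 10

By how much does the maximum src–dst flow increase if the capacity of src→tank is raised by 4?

Original max flow = 14.
After raising cap(src→tank), augmenting paths through that edge carry 3 more units.
New max flow = 17. Increase = 3.

3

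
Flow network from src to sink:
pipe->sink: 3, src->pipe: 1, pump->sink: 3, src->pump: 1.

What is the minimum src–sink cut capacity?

2

Max flow = 2 (via 2 augmenting paths).
In the residual at optimum, the set reachable from src is {src}.
Cut edges: src->pipe (cap 1), src->pump (cap 1). Sum = 2.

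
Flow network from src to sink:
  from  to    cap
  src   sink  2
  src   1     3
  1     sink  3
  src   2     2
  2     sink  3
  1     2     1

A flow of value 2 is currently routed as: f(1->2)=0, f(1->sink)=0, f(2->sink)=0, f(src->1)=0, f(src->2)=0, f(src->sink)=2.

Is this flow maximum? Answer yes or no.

No

Residual path src->1->sink has bottleneck 3 > 0.
Pushing 3 along it raises the flow to 5, so the given flow is not maximum.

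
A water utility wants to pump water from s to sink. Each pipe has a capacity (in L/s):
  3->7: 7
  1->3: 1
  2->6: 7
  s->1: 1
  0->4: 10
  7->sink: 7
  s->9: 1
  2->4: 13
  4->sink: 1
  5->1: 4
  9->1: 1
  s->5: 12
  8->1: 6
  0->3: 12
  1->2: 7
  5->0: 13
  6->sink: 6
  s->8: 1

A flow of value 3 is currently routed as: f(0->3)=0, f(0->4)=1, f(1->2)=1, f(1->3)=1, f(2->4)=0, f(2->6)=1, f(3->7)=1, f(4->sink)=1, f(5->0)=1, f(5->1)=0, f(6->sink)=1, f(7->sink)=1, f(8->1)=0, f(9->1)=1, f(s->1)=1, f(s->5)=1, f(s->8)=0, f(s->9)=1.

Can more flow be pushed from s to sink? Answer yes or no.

Yes

Residual path s->5->1->2->6->sink has bottleneck 4 > 0.
Pushing 4 along it raises the flow to 7, so the given flow is not maximum.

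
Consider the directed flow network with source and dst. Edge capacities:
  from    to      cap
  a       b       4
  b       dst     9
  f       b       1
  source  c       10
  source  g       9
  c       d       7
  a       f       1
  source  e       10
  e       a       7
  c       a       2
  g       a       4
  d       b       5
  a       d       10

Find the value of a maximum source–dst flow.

Augment source->g->a->b->dst: bottleneck 4. Total 4.
Augment source->c->d->b->dst: bottleneck 5. Total 9.
No augmenting path remains in the residual graph.

9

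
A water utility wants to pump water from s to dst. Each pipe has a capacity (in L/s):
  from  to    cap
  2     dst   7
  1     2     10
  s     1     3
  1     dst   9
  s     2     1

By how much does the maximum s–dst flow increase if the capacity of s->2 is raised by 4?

Original max flow = 4.
After raising cap(s->2), augmenting paths through that edge carry 4 more units.
New max flow = 8. Increase = 4.

4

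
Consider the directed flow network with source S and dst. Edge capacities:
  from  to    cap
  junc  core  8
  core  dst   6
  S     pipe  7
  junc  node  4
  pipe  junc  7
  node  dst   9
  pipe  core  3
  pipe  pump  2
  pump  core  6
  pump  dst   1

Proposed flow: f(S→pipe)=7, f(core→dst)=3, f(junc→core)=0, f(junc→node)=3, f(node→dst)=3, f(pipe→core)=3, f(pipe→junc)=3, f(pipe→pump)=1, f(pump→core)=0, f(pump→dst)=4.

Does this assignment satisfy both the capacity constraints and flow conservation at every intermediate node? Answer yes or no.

Capacity violated on pump→dst: flow 4 > capacity 1.

No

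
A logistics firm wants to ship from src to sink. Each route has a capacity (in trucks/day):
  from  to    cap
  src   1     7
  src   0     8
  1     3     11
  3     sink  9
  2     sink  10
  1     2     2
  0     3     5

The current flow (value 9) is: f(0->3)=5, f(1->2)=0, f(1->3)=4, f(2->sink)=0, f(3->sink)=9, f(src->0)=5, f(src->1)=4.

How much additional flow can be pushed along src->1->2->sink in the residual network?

2

Residual capacities along the path: src->1: 3, 1->2: 2, 2->sink: 10.
Minimum is 2.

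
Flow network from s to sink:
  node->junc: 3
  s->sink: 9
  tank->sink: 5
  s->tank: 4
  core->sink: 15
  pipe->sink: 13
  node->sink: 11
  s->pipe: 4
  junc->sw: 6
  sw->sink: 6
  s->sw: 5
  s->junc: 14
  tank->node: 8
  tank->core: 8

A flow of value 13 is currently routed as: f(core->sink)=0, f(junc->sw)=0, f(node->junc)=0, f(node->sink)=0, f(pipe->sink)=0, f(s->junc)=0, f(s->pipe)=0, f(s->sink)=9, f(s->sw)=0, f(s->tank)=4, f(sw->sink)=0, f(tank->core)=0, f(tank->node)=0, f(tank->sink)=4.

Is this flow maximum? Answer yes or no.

Residual path s->sw->sink has bottleneck 5 > 0.
Pushing 5 along it raises the flow to 18, so the given flow is not maximum.

No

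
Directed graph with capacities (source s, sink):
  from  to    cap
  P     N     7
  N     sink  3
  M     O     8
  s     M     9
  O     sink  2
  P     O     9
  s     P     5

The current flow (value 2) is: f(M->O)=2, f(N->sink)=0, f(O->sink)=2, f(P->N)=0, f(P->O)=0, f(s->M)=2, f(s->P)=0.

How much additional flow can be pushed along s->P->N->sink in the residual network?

Residual capacities along the path: s->P: 5, P->N: 7, N->sink: 3.
Minimum is 3.

3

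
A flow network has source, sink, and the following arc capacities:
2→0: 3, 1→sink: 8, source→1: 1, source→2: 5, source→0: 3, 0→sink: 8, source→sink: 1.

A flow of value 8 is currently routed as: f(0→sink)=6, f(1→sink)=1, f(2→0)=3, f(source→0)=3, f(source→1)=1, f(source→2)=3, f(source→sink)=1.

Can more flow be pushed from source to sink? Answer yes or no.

Residual reachable from source: {2, source}; sink is not reachable.
Saturated cut: source→1, source→0, source→sink, 2→0 with total capacity 8 = current flow value. Flow is maximum.

No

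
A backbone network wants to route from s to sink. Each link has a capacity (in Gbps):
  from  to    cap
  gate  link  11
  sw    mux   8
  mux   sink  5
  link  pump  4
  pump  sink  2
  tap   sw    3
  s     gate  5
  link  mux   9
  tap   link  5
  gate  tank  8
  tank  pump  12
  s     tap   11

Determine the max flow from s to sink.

7

Augment s->tap->sw->mux->sink: bottleneck 3. Total 3.
Augment s->tap->link->mux->sink: bottleneck 2. Total 5.
Augment s->tap->link->pump->sink: bottleneck 2. Total 7.
No augmenting path remains in the residual graph.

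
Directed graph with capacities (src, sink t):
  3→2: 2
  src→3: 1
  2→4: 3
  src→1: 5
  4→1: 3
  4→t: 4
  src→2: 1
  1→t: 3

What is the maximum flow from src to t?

Augment src→1→t: bottleneck 3. Total 3.
Augment src→2→4→t: bottleneck 1. Total 4.
Augment src→3→2→4→t: bottleneck 1. Total 5.
No augmenting path remains in the residual graph.

5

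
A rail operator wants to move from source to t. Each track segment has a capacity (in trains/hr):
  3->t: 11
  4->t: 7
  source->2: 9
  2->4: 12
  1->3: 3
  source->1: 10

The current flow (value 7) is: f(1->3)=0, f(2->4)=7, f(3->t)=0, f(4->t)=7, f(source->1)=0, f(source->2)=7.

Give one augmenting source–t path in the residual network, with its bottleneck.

source->1->3->t, bottleneck 3

Residual along source->1->3->t: source->1: 10, 1->3: 3, 3->t: 11.
Bottleneck = min = 3.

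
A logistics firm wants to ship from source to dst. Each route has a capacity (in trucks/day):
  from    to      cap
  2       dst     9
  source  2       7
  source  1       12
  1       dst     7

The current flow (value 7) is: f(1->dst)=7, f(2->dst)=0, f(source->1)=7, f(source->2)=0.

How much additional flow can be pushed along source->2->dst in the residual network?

Residual capacities along the path: source->2: 7, 2->dst: 9.
Minimum is 7.

7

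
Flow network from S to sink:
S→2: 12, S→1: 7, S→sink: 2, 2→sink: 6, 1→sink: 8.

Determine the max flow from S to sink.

15

Augment S→sink: bottleneck 2. Total 2.
Augment S→2→sink: bottleneck 6. Total 8.
Augment S→1→sink: bottleneck 7. Total 15.
No augmenting path remains in the residual graph.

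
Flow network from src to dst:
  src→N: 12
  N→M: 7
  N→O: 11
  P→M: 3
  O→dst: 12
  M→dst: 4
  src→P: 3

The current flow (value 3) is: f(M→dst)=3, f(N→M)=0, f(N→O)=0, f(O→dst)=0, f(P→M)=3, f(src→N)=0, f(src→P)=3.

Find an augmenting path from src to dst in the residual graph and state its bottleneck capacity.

Residual along src→N→M→dst: src→N: 12, N→M: 7, M→dst: 1.
Bottleneck = min = 1.

src→N→M→dst, bottleneck 1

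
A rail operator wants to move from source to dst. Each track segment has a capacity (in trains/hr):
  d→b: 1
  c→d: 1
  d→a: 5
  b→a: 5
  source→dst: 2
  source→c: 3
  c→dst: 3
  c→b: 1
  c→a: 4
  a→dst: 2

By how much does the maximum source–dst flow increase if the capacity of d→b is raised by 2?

Original max flow = 5.
Edge d→b does not cross the min cut (source side {source}), so extra capacity there cannot help.
New max flow = 5. Increase = 0.

0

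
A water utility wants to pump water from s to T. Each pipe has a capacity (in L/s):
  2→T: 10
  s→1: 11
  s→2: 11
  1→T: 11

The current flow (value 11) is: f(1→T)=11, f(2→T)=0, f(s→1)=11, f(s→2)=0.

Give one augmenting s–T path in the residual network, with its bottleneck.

s→2→T, bottleneck 10

Residual along s→2→T: s→2: 11, 2→T: 10.
Bottleneck = min = 10.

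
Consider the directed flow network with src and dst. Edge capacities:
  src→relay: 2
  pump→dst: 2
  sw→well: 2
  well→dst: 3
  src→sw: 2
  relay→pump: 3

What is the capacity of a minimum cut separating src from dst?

4

Max flow = 4 (via 2 augmenting paths).
In the residual at optimum, the set reachable from src is {src}.
Cut edges: src→sw (cap 2), src→relay (cap 2). Sum = 4.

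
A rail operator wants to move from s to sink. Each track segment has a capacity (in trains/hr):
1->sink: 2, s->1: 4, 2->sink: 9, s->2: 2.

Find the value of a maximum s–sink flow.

4

Augment s->2->sink: bottleneck 2. Total 2.
Augment s->1->sink: bottleneck 2. Total 4.
No augmenting path remains in the residual graph.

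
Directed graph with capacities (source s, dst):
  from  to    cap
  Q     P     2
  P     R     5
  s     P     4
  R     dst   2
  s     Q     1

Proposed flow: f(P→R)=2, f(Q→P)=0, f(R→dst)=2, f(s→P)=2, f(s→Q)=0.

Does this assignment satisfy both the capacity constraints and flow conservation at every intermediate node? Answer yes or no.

Every edge has 0 ≤ f(e) ≤ cap(e).
At each intermediate node, inflow equals outflow.

Yes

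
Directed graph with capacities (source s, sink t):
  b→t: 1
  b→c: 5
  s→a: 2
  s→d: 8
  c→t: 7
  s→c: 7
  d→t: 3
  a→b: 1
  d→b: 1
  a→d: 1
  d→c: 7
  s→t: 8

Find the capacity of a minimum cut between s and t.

Max flow = 19 (via 4 augmenting paths).
In the residual at optimum, the set reachable from s is {a, b, c, d, s}.
Cut edges: s→t (cap 8), d→t (cap 3), b→t (cap 1), c→t (cap 7). Sum = 19.

19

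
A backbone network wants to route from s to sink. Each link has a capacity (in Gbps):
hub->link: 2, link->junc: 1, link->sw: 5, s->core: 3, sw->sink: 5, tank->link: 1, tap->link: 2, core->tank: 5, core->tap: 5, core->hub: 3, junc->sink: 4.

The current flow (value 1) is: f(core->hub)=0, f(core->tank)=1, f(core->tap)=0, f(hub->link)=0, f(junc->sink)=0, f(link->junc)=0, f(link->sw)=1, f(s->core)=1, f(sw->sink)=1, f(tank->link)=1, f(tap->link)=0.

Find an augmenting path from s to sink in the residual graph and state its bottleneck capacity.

s->core->tap->link->sw->sink, bottleneck 2

Residual along s->core->tap->link->sw->sink: s->core: 2, core->tap: 5, tap->link: 2, link->sw: 4, sw->sink: 4.
Bottleneck = min = 2.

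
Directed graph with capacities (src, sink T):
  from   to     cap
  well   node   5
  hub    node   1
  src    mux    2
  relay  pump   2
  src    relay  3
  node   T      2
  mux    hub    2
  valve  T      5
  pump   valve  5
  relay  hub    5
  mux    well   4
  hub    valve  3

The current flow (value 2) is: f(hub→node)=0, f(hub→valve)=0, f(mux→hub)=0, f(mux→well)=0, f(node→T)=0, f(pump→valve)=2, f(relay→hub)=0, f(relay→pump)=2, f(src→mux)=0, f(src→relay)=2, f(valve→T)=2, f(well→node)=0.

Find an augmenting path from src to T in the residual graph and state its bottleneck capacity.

src→relay→hub→valve→T, bottleneck 1

Residual along src→relay→hub→valve→T: src→relay: 1, relay→hub: 5, hub→valve: 3, valve→T: 3.
Bottleneck = min = 1.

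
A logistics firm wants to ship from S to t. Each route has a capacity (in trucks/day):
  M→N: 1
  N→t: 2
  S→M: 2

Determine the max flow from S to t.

Augment S→M→N→t: bottleneck 1. Total 1.
No augmenting path remains in the residual graph.

1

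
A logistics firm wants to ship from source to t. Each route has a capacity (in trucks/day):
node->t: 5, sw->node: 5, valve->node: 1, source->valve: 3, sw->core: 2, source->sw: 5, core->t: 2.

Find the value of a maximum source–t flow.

6

Augment source->valve->node->t: bottleneck 1. Total 1.
Augment source->sw->node->t: bottleneck 4. Total 5.
Augment source->sw->core->t: bottleneck 1. Total 6.
No augmenting path remains in the residual graph.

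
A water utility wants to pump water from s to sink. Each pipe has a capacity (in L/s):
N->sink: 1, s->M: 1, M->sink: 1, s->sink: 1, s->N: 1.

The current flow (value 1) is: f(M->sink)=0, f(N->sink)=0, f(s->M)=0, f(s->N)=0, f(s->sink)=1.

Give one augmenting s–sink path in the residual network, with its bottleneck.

s->M->sink, bottleneck 1

Residual along s->M->sink: s->M: 1, M->sink: 1.
Bottleneck = min = 1.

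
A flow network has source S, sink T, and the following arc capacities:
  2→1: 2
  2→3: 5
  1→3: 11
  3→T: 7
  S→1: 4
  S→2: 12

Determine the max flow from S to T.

Augment S→2→3→T: bottleneck 5. Total 5.
Augment S→1→3→T: bottleneck 2. Total 7.
No augmenting path remains in the residual graph.

7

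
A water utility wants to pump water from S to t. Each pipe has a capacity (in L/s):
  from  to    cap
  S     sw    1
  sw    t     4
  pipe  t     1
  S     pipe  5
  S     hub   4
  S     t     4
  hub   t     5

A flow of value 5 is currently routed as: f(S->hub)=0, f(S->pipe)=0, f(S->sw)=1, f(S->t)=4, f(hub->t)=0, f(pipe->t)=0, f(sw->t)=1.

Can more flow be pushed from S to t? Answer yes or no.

Residual path S->hub->t has bottleneck 4 > 0.
Pushing 4 along it raises the flow to 9, so the given flow is not maximum.

Yes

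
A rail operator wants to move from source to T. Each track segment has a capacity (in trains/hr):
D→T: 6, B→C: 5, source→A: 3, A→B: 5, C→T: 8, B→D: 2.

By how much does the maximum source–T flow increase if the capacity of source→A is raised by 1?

Original max flow = 3.
After raising cap(source→A), augmenting paths through that edge carry 1 more unit.
New max flow = 4. Increase = 1.

1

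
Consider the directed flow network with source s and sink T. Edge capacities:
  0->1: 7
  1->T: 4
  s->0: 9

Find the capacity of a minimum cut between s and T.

4

Max flow = 4 (via 1 augmenting path).
In the residual at optimum, the set reachable from s is {0, 1, s}.
Cut edges: 1->T (cap 4). Sum = 4.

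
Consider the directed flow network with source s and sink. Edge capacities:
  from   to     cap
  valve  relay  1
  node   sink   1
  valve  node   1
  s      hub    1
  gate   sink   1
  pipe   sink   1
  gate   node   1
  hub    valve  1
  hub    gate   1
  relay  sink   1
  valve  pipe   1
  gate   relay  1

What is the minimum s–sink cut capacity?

1

Max flow = 1 (via 1 augmenting path).
In the residual at optimum, the set reachable from s is {s}.
Cut edges: s->hub (cap 1). Sum = 1.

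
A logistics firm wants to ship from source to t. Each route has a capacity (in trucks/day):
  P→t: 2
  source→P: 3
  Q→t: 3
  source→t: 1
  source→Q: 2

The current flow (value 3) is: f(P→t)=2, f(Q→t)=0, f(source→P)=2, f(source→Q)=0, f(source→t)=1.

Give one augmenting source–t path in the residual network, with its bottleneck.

Residual along source→Q→t: source→Q: 2, Q→t: 3.
Bottleneck = min = 2.

source→Q→t, bottleneck 2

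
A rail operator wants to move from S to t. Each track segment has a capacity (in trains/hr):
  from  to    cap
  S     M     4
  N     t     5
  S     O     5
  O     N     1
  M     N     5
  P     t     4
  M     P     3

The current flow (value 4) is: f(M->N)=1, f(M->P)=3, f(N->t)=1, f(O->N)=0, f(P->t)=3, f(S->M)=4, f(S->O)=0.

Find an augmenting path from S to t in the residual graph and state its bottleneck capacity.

S->O->N->t, bottleneck 1

Residual along S->O->N->t: S->O: 5, O->N: 1, N->t: 4.
Bottleneck = min = 1.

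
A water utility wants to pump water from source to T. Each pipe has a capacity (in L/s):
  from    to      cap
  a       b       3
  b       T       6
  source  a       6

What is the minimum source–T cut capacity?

3

Max flow = 3 (via 1 augmenting path).
In the residual at optimum, the set reachable from source is {a, source}.
Cut edges: a→b (cap 3). Sum = 3.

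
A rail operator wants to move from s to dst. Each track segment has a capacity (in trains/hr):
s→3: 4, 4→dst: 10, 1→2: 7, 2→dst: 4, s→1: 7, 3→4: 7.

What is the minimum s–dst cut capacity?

Max flow = 8 (via 2 augmenting paths).
In the residual at optimum, the set reachable from s is {1, 2, s}.
Cut edges: s→3 (cap 4), 2→dst (cap 4). Sum = 8.

8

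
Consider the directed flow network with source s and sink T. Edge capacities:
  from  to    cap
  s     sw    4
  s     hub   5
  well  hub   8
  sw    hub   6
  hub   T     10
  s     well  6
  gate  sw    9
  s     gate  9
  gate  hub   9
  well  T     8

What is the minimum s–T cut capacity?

16

Max flow = 16 (via 3 augmenting paths).
In the residual at optimum, the set reachable from s is {gate, hub, s, sw}.
Cut edges: s→well (cap 6), hub→T (cap 10). Sum = 16.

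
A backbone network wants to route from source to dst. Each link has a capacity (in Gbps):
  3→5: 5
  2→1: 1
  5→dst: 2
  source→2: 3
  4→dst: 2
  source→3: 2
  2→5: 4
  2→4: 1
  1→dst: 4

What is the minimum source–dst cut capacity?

4

Max flow = 4 (via 4 augmenting paths).
In the residual at optimum, the set reachable from source is {2, 3, 5, source}.
Cut edges: 2→4 (cap 1), 2→1 (cap 1), 5→dst (cap 2). Sum = 4.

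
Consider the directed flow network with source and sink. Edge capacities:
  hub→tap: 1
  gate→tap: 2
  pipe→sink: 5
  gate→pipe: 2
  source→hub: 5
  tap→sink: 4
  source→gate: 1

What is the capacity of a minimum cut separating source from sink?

Max flow = 2 (via 2 augmenting paths).
In the residual at optimum, the set reachable from source is {hub, source}.
Cut edges: source→gate (cap 1), hub→tap (cap 1). Sum = 2.

2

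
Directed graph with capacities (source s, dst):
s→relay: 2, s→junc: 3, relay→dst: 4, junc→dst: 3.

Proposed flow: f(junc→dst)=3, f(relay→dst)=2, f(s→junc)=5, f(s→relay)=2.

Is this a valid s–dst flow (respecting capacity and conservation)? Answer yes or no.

Capacity violated on s→junc: flow 5 > capacity 3.

No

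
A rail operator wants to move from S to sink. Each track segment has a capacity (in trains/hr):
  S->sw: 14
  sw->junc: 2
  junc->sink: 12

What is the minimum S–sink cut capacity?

Max flow = 2 (via 1 augmenting path).
In the residual at optimum, the set reachable from S is {S, sw}.
Cut edges: sw->junc (cap 2). Sum = 2.

2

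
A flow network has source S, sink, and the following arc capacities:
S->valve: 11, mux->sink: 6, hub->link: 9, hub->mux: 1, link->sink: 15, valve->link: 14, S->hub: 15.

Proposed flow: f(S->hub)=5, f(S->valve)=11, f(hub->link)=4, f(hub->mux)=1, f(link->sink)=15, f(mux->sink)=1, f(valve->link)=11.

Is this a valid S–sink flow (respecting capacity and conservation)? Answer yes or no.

Yes

Every edge has 0 ≤ f(e) ≤ cap(e).
At each intermediate node, inflow equals outflow.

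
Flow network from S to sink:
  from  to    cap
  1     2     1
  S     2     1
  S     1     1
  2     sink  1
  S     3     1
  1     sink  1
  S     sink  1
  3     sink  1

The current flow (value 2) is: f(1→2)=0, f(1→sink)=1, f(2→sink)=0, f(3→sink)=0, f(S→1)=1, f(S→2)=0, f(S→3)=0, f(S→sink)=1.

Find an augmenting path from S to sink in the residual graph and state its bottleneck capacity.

S→3→sink, bottleneck 1

Residual along S→3→sink: S→3: 1, 3→sink: 1.
Bottleneck = min = 1.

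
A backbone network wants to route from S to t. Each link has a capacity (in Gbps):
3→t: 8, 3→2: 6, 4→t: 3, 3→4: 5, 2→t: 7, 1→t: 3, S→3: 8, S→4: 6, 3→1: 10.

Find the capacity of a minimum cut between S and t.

11

Max flow = 11 (via 2 augmenting paths).
In the residual at optimum, the set reachable from S is {4, S}.
Cut edges: S→3 (cap 8), 4→t (cap 3). Sum = 11.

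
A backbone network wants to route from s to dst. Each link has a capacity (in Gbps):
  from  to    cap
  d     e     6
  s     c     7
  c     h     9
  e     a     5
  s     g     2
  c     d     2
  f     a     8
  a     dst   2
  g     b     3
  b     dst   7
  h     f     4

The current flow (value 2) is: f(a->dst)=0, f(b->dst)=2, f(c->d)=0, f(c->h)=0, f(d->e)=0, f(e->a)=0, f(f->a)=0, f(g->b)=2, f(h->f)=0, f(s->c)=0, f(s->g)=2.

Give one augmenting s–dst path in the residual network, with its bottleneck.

s->c->d->e->a->dst, bottleneck 2

Residual along s->c->d->e->a->dst: s->c: 7, c->d: 2, d->e: 6, e->a: 5, a->dst: 2.
Bottleneck = min = 2.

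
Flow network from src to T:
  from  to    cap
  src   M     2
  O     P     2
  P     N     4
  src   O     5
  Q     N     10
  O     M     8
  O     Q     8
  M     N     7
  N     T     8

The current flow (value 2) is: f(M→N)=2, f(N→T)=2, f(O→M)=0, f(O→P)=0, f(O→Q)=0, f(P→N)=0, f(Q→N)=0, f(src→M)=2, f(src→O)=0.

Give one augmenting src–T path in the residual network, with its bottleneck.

Residual along src→O→Q→N→T: src→O: 5, O→Q: 8, Q→N: 10, N→T: 6.
Bottleneck = min = 5.

src→O→Q→N→T, bottleneck 5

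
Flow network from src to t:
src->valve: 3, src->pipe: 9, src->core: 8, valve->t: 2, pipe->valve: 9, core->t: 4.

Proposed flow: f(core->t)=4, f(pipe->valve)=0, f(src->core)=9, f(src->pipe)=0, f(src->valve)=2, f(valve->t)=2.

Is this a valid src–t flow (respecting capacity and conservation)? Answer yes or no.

No

Capacity violated on src->core: flow 9 > capacity 8.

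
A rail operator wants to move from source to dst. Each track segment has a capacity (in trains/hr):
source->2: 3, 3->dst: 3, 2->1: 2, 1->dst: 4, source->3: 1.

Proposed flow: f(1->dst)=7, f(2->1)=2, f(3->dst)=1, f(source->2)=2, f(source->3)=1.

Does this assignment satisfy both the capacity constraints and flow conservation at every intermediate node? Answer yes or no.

No

Capacity violated on 1->dst: flow 7 > capacity 4.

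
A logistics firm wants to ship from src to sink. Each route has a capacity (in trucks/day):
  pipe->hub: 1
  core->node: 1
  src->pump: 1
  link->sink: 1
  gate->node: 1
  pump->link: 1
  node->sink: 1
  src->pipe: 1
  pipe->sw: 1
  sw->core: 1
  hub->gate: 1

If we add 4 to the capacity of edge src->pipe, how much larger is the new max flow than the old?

0

Original max flow = 2.
Even with extra capacity on src->pipe, another cut of capacity 2 remains binding.
New max flow = 2. Increase = 0.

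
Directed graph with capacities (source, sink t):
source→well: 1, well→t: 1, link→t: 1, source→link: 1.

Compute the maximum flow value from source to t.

2

Augment source→well→t: bottleneck 1. Total 1.
Augment source→link→t: bottleneck 1. Total 2.
No augmenting path remains in the residual graph.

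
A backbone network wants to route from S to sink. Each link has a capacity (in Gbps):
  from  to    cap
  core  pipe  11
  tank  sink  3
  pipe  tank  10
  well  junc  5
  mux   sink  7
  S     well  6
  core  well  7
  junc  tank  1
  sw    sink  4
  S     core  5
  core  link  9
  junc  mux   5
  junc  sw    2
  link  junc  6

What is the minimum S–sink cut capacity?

Max flow = 10 (via 3 augmenting paths).
In the residual at optimum, the set reachable from S is {S, well}.
Cut edges: S->core (cap 5), well->junc (cap 5). Sum = 10.

10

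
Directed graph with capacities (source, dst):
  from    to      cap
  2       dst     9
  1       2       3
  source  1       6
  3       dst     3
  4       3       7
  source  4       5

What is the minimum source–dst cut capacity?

Max flow = 6 (via 2 augmenting paths).
In the residual at optimum, the set reachable from source is {1, 3, 4, source}.
Cut edges: 1->2 (cap 3), 3->dst (cap 3). Sum = 6.

6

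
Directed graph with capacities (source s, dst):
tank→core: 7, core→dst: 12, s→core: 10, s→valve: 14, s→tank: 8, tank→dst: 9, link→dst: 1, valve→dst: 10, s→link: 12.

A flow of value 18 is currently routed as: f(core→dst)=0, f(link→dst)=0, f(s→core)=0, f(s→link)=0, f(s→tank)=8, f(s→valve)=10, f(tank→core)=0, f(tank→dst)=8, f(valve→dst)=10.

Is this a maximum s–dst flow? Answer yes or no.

Residual path s→link→dst has bottleneck 1 > 0.
Pushing 1 along it raises the flow to 19, so the given flow is not maximum.

No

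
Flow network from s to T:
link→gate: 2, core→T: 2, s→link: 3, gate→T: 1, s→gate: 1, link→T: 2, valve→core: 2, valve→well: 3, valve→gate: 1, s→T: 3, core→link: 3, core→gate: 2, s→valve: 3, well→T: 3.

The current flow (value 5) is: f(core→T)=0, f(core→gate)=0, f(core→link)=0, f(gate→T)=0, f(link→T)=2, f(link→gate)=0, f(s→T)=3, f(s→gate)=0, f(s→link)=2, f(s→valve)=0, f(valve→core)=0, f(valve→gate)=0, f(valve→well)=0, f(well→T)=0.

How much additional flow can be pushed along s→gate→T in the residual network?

Residual capacities along the path: s→gate: 1, gate→T: 1.
Minimum is 1.

1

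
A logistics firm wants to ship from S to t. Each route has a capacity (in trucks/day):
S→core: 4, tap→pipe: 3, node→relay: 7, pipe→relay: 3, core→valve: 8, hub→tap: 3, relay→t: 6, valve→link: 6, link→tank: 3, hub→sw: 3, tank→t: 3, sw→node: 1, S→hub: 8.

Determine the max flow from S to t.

7

Augment S→core→valve→link→tank→t: bottleneck 3. Total 3.
Augment S→hub→tap→pipe→relay→t: bottleneck 3. Total 6.
Augment S→hub→sw→node→relay→t: bottleneck 1. Total 7.
No augmenting path remains in the residual graph.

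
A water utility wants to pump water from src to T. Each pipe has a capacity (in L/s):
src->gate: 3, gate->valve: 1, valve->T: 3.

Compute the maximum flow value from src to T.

1

Augment src->gate->valve->T: bottleneck 1. Total 1.
No augmenting path remains in the residual graph.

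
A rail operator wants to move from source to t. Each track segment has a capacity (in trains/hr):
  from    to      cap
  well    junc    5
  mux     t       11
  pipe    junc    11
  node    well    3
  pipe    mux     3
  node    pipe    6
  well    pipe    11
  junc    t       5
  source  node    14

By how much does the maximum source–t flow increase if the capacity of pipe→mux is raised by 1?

Original max flow = 8.
After raising cap(pipe→mux), augmenting paths through that edge carry 1 more unit.
New max flow = 9. Increase = 1.

1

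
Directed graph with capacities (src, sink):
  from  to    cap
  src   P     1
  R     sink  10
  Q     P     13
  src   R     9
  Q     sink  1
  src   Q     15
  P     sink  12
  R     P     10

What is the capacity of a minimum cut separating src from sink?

Max flow = 22 (via 4 augmenting paths).
In the residual at optimum, the set reachable from src is {P, Q, src}.
Cut edges: src->R (cap 9), Q->sink (cap 1), P->sink (cap 12). Sum = 22.

22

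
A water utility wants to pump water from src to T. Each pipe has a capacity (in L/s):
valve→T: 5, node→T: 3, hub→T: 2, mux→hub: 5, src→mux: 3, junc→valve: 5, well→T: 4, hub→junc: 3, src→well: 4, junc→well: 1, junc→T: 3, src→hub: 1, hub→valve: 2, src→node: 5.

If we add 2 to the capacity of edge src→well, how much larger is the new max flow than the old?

Original max flow = 11.
Even with extra capacity on src→well, another cut of capacity 11 remains binding.
New max flow = 11. Increase = 0.

0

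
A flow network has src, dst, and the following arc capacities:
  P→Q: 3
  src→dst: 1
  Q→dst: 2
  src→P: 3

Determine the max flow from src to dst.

Augment src→dst: bottleneck 1. Total 1.
Augment src→P→Q→dst: bottleneck 2. Total 3.
No augmenting path remains in the residual graph.

3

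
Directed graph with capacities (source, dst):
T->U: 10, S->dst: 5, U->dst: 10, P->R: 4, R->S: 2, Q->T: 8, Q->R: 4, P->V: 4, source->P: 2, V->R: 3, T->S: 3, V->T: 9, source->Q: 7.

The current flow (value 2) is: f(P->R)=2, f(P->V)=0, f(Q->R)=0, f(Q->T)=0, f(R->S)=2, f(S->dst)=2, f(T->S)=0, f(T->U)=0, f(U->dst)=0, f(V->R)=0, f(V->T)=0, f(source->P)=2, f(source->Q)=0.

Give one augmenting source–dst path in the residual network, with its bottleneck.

Residual along source->Q->T->U->dst: source->Q: 7, Q->T: 8, T->U: 10, U->dst: 10.
Bottleneck = min = 7.

source->Q->T->U->dst, bottleneck 7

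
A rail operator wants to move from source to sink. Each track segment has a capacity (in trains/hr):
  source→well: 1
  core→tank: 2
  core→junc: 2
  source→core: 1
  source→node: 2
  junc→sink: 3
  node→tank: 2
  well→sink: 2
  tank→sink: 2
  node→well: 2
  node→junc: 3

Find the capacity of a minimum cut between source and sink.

Max flow = 4 (via 4 augmenting paths).
In the residual at optimum, the set reachable from source is {source}.
Cut edges: source→core (cap 1), source→node (cap 2), source→well (cap 1). Sum = 4.

4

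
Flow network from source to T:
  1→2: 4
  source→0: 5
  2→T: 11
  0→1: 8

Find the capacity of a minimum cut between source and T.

4

Max flow = 4 (via 1 augmenting path).
In the residual at optimum, the set reachable from source is {0, 1, source}.
Cut edges: 1→2 (cap 4). Sum = 4.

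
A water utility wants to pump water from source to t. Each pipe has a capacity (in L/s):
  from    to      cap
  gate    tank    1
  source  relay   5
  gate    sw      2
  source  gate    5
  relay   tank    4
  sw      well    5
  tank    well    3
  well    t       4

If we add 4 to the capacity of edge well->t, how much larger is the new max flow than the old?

Original max flow = 4.
After raising cap(well->t), augmenting paths through that edge carry 1 more unit.
New max flow = 5. Increase = 1.

1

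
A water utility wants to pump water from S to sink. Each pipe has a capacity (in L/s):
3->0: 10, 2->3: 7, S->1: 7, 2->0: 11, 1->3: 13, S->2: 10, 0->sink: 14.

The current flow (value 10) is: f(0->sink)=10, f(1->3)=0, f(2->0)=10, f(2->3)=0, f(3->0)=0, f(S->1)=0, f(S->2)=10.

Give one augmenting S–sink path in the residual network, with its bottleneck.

S->1->3->0->sink, bottleneck 4

Residual along S->1->3->0->sink: S->1: 7, 1->3: 13, 3->0: 10, 0->sink: 4.
Bottleneck = min = 4.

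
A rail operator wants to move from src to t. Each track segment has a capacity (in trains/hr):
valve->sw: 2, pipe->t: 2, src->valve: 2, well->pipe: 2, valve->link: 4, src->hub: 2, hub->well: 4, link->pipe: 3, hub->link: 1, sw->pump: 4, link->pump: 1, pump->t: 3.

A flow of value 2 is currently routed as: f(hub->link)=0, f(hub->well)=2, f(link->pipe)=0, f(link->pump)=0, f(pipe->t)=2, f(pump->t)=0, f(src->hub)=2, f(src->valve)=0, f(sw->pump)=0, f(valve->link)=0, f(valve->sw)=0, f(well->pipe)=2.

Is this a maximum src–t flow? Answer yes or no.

Residual path src->valve->link->pump->t has bottleneck 1 > 0.
Pushing 1 along it raises the flow to 3, so the given flow is not maximum.

No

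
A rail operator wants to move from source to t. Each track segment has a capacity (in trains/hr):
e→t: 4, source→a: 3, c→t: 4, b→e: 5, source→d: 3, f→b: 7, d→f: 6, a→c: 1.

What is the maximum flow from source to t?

Augment source→a→c→t: bottleneck 1. Total 1.
Augment source→d→f→b→e→t: bottleneck 3. Total 4.
No augmenting path remains in the residual graph.

4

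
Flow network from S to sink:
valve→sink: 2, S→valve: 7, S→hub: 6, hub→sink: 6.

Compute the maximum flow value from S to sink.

Augment S→valve→sink: bottleneck 2. Total 2.
Augment S→hub→sink: bottleneck 6. Total 8.
No augmenting path remains in the residual graph.

8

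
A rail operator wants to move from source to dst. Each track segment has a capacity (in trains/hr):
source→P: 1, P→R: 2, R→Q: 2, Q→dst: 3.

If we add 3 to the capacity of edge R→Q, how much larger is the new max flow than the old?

Original max flow = 1.
Edge R→Q does not cross the min cut (source side {source}), so extra capacity there cannot help.
New max flow = 1. Increase = 0.

0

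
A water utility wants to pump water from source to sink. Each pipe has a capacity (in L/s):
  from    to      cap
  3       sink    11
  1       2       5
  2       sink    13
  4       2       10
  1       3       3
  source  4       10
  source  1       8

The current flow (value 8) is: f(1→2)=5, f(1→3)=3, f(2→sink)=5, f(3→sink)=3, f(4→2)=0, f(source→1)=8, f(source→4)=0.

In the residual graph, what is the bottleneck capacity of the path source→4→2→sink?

Residual capacities along the path: source→4: 10, 4→2: 10, 2→sink: 8.
Minimum is 8.

8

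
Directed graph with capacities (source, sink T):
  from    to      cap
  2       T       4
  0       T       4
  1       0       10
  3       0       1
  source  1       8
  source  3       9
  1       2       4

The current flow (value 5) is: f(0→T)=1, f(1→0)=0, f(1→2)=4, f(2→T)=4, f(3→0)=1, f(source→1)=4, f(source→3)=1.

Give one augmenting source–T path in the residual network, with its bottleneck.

Residual along source→1→0→T: source→1: 4, 1→0: 10, 0→T: 3.
Bottleneck = min = 3.

source→1→0→T, bottleneck 3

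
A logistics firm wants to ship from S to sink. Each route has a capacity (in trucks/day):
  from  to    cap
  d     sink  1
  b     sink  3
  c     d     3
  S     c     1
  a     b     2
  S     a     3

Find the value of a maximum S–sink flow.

Augment S->a->b->sink: bottleneck 2. Total 2.
Augment S->c->d->sink: bottleneck 1. Total 3.
No augmenting path remains in the residual graph.

3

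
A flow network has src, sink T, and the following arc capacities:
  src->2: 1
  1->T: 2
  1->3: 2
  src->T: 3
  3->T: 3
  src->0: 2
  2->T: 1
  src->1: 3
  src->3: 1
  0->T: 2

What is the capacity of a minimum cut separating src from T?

Max flow = 10 (via 6 augmenting paths).
In the residual at optimum, the set reachable from src is {src}.
Cut edges: src->1 (cap 3), src->0 (cap 2), src->3 (cap 1), src->2 (cap 1), src->T (cap 3). Sum = 10.

10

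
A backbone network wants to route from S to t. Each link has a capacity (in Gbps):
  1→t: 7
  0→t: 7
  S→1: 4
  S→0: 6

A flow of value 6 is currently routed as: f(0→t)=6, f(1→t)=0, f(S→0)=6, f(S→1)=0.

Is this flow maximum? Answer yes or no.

No

Residual path S→1→t has bottleneck 4 > 0.
Pushing 4 along it raises the flow to 10, so the given flow is not maximum.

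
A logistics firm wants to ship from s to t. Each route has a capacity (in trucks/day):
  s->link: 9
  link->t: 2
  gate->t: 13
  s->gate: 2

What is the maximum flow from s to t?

4

Augment s->link->t: bottleneck 2. Total 2.
Augment s->gate->t: bottleneck 2. Total 4.
No augmenting path remains in the residual graph.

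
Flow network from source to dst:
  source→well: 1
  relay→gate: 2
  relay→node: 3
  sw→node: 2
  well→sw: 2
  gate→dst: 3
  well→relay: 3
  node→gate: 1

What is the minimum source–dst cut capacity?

Max flow = 1 (via 1 augmenting path).
In the residual at optimum, the set reachable from source is {source}.
Cut edges: source→well (cap 1). Sum = 1.

1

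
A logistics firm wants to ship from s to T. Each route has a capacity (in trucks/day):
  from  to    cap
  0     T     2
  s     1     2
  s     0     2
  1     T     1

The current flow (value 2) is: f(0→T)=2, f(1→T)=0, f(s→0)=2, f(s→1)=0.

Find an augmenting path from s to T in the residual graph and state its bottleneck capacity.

s→1→T, bottleneck 1

Residual along s→1→T: s→1: 2, 1→T: 1.
Bottleneck = min = 1.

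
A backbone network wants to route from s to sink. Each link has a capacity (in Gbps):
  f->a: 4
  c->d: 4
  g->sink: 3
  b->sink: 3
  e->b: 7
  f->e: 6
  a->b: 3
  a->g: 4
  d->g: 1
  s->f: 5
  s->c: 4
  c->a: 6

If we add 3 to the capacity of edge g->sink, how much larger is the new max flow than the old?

2

Original max flow = 6.
After raising cap(g->sink), augmenting paths through that edge carry 2 more units.
New max flow = 8. Increase = 2.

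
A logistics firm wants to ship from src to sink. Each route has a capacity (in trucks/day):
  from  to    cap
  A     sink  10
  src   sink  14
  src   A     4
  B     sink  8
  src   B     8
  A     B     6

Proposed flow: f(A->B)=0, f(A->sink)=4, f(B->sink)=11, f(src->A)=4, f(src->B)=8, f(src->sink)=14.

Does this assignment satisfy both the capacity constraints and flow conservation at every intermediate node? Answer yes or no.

Capacity violated on B->sink: flow 11 > capacity 8.

No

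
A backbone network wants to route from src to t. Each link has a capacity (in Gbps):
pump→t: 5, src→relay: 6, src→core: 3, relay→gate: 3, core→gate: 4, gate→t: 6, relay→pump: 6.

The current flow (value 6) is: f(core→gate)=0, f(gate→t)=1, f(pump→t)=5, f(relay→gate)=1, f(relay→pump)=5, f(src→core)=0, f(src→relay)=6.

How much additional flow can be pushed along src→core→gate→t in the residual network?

Residual capacities along the path: src→core: 3, core→gate: 4, gate→t: 5.
Minimum is 3.

3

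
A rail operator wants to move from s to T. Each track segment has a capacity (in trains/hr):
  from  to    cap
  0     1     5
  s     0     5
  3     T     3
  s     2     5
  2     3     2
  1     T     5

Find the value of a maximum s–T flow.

Augment s->0->1->T: bottleneck 5. Total 5.
Augment s->2->3->T: bottleneck 2. Total 7.
No augmenting path remains in the residual graph.

7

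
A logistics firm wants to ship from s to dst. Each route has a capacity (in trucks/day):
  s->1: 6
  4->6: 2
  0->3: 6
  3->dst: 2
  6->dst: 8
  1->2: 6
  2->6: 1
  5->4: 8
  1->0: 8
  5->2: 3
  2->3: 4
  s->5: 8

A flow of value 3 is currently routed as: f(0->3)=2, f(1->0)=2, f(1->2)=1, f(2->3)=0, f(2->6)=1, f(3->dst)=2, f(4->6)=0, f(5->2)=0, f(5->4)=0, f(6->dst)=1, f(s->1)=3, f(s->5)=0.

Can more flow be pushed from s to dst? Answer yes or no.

Yes

Residual path s->5->4->6->dst has bottleneck 2 > 0.
Pushing 2 along it raises the flow to 5, so the given flow is not maximum.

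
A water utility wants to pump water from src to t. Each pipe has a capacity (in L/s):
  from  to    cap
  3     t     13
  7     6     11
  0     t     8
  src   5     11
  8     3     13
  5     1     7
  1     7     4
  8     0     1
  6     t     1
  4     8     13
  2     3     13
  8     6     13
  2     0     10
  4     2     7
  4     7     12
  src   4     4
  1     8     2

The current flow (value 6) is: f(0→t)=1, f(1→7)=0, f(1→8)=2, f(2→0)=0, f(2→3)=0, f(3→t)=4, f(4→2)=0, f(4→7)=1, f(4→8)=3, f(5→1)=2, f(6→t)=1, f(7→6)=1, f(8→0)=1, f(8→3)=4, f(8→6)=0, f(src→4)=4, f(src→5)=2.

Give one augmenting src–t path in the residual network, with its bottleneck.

src→5→1→7→4→8→3→t, bottleneck 1

Residual along src→5→1→7→4→8→3→t: src→5: 9, 5→1: 5, 1→7: 4, 7→4: 1 (reverse), 4→8: 10, 8→3: 9, 3→t: 9.
Bottleneck = min = 1.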